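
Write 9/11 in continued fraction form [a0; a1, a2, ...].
[0; 1, 4, 2]

Euclidean algorithm steps:
9 = 0 × 11 + 9
11 = 1 × 9 + 2
9 = 4 × 2 + 1
2 = 2 × 1 + 0
Continued fraction: [0; 1, 4, 2]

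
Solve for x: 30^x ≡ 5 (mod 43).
29

Baby-step giant-step with step n = ⌈√43⌉ = 7.
Baby steps 30^j mod 43 (j:value) for j=0..6: 0:1, 1:30, 2:40, 3:39, 4:9, 5:12, 6:16.
Giant-step multiplier: 30^(-7) ≡ 30^(42-7) = 30^35 ≡ 37 (mod 43).
Giant steps γ_i = 5·37^i mod 43: γ_0=5, γ_1=13, γ_2=8, γ_3=38, γ_4=30 (in table at j=1).
x = i·n + j = 4·7 + 1 = 29.
Check: 30^29 ≡ 5 (mod 43).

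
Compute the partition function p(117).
1327710076

p(n) counts ways to write n as a sum of positive integers (order ignored).
Euler's pentagonal recurrence: p(k) = p(k-1) + p(k-2) - p(k-5) - p(k-7) + p(k-12) + p(k-15) - ... (offsets j(3j∓1)/2, signs ++--, p(0)=1, p(<0)=0).
DP table for k = 0..116: p(0)=1, p(1)=1, p(2)=2, p(3)=3, p(4)=5, p(5)=7, p(6)=11, p(7)=15, p(8)=22, p(9)=30, p(10)=42, p(11)=56, p(12)=77, p(13)=101, p(14)=135, p(15)=176, p(16)=231, p(17)=297, p(18)=385, p(19)=490, p(20)=627, p(21)=792, p(22)=1002, p(23)=1255, p(24)=1575, p(25)=1958, p(26)=2436, p(27)=3010, p(28)=3718, p(29)=4565, p(30)=5604, p(31)=6842, p(32)=8349, p(33)=10143, p(34)=12310, p(35)=14883, p(36)=17977, p(37)=21637, p(38)=26015, p(39)=31185, p(40)=37338, p(41)=44583, p(42)=53174, p(43)=63261, p(44)=75175, p(45)=89134, p(46)=105558, p(47)=124754, p(48)=147273, p(49)=173525, p(50)=204226, p(51)=239943, p(52)=281589, p(53)=329931, p(54)=386155, p(55)=451276, p(56)=526823, p(57)=614154, p(58)=715220, p(59)=831820, p(60)=966467, p(61)=1121505, p(62)=1300156, p(63)=1505499, p(64)=1741630, p(65)=2012558, p(66)=2323520, p(67)=2679689, p(68)=3087735, p(69)=3554345, p(70)=4087968, p(71)=4697205, p(72)=5392783, p(73)=6185689, p(74)=7089500, p(75)=8118264, p(76)=9289091, p(77)=10619863, p(78)=12132164, p(79)=13848650, p(80)=15796476, p(81)=18004327, p(82)=20506255, p(83)=23338469, p(84)=26543660, p(85)=30167357, p(86)=34262962, p(87)=38887673, p(88)=44108109, p(89)=49995925, p(90)=56634173, p(91)=64112359, p(92)=72533807, p(93)=82010177, p(94)=92669720, p(95)=104651419, p(96)=118114304, p(97)=133230930, p(98)=150198136, p(99)=169229875, p(100)=190569292, p(101)=214481126, p(102)=241265379, p(103)=271248950, p(104)=304801365, p(105)=342325709, p(106)=384276336, p(107)=431149389, p(108)=483502844, p(109)=541946240, p(110)=607163746, p(111)=679903203, p(112)=761002156, p(113)=851376628, p(114)=952050665, p(115)=1064144451, p(116)=1188908248.
Final step: p(117) = p(116) + p(115) - p(112) - p(110) + p(105) + p(102) - p(95) - p(91) + p(82) + p(77) - p(66) - p(60) + p(47) + p(40) - p(25) - p(17) + p(0)
= 1188908248 + 1064144451 - 761002156 - 607163746 + 342325709 + 241265379 - 104651419 - 64112359 + 20506255 + 10619863 - 2323520 - 966467 + 124754 + 37338 - 1958 - 297 + 1
= 1327710076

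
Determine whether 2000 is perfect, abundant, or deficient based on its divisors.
abundant

Proper divisors of 2000: sum = 1 + 2 + 4 + 5 + 8 + 10 + 16 + 20 + ... + 250 + 400 + 500 + 1000 (19 divisors) = 2836
Since 2836 > 2000, 2000 is abundant.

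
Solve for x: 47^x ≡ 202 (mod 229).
30

Baby-step giant-step with step n = ⌈√229⌉ = 16.
Baby steps 47^j mod 229 (j:value) for j=0..15: 0:1, 1:47, 2:148, 3:86, 4:149, 5:133, 6:68, 7:219, 8:217, 9:123, 10:56, 11:113, 12:44, 13:7, 14:100, 15:120.
Giant-step multiplier: 47^(-16) ≡ 47^(228-16) = 47^212 ≡ 132 (mod 229).
Giant steps γ_i = 202·132^i mod 229: γ_0=202, γ_1=100 (in table at j=14).
x = i·n + j = 1·16 + 14 = 30.
Check: 47^30 ≡ 202 (mod 229).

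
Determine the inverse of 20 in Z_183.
119

gcd(20, 183) = 1, so the inverse exists.
Extended Euclidean algorithm on (183, 20):
183 = 9 × 20 + 3  ⟹  3 = (1)·183 + (-9)·20
20 = 6 × 3 + 2  ⟹  2 = (-6)·183 + (55)·20
3 = 1 × 2 + 1  ⟹  1 = (7)·183 + (-64)·20
So (-64)·20 ≡ 1 (mod 183), i.e. 20^(-1) ≡ -64 ≡ 119 (mod 183).
Check: 20 × 119 = 2380 ≡ 1 (mod 183)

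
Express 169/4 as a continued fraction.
[42; 4]

Euclidean algorithm steps:
169 = 42 × 4 + 1
4 = 4 × 1 + 0
Continued fraction: [42; 4]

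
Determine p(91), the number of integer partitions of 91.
64112359

p(n) counts ways to write n as a sum of positive integers (order ignored).
Euler's pentagonal recurrence: p(k) = p(k-1) + p(k-2) - p(k-5) - p(k-7) + p(k-12) + p(k-15) - ... (offsets j(3j∓1)/2, signs ++--, p(0)=1, p(<0)=0).
DP table for k = 0..90: p(0)=1, p(1)=1, p(2)=2, p(3)=3, p(4)=5, p(5)=7, p(6)=11, p(7)=15, p(8)=22, p(9)=30, p(10)=42, p(11)=56, p(12)=77, p(13)=101, p(14)=135, p(15)=176, p(16)=231, p(17)=297, p(18)=385, p(19)=490, p(20)=627, p(21)=792, p(22)=1002, p(23)=1255, p(24)=1575, p(25)=1958, p(26)=2436, p(27)=3010, p(28)=3718, p(29)=4565, p(30)=5604, p(31)=6842, p(32)=8349, p(33)=10143, p(34)=12310, p(35)=14883, p(36)=17977, p(37)=21637, p(38)=26015, p(39)=31185, p(40)=37338, p(41)=44583, p(42)=53174, p(43)=63261, p(44)=75175, p(45)=89134, p(46)=105558, p(47)=124754, p(48)=147273, p(49)=173525, p(50)=204226, p(51)=239943, p(52)=281589, p(53)=329931, p(54)=386155, p(55)=451276, p(56)=526823, p(57)=614154, p(58)=715220, p(59)=831820, p(60)=966467, p(61)=1121505, p(62)=1300156, p(63)=1505499, p(64)=1741630, p(65)=2012558, p(66)=2323520, p(67)=2679689, p(68)=3087735, p(69)=3554345, p(70)=4087968, p(71)=4697205, p(72)=5392783, p(73)=6185689, p(74)=7089500, p(75)=8118264, p(76)=9289091, p(77)=10619863, p(78)=12132164, p(79)=13848650, p(80)=15796476, p(81)=18004327, p(82)=20506255, p(83)=23338469, p(84)=26543660, p(85)=30167357, p(86)=34262962, p(87)=38887673, p(88)=44108109, p(89)=49995925, p(90)=56634173.
Final step: p(91) = p(90) + p(89) - p(86) - p(84) + p(79) + p(76) - p(69) - p(65) + p(56) + p(51) - p(40) - p(34) + p(21) + p(14)
= 56634173 + 49995925 - 34262962 - 26543660 + 13848650 + 9289091 - 3554345 - 2012558 + 526823 + 239943 - 37338 - 12310 + 792 + 135
= 64112359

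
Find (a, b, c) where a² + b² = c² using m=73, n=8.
(5265, 1168, 5393)

Euclid's formula: a = m² - n², b = 2mn, c = m² + n²
m = 73, n = 8
a = 73² - 8² = 5329 - 64 = 5265
b = 2 × 73 × 8 = 1168
c = 73² + 8² = 5329 + 64 = 5393
Verification: 5265² + 1168² = 27720225 + 1364224 = 29084449 = 5393² ✓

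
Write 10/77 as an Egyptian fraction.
1/8 + 1/206 + 1/63448

Greedy algorithm:
10/77: ceiling(77/10) = 8, use 1/8
3/616: ceiling(616/3) = 206, use 1/206
1/63448: ceiling(63448/1) = 63448, use 1/63448
Result: 10/77 = 1/8 + 1/206 + 1/63448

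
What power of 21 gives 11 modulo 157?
88

Baby-step giant-step with step n = ⌈√157⌉ = 13.
Baby steps 21^j mod 157 (j:value) for j=0..12: 0:1, 1:21, 2:127, 3:155, 4:115, 5:60, 6:4, 7:84, 8:37, 9:149, 10:146, 11:83, 12:16.
Giant-step multiplier: 21^(-13) ≡ 21^(156-13) = 21^143 ≡ 50 (mod 157).
Giant steps γ_i = 11·50^i mod 157: γ_0=11, γ_1=79, γ_2=25, γ_3=151, γ_4=14, γ_5=72, γ_6=146 (in table at j=10).
x = i·n + j = 6·13 + 10 = 88.
Check: 21^88 ≡ 11 (mod 157).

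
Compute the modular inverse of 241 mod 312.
145

gcd(241, 312) = 1, so the inverse exists.
Extended Euclidean algorithm on (312, 241):
312 = 1 × 241 + 71  ⟹  71 = (1)·312 + (-1)·241
241 = 3 × 71 + 28  ⟹  28 = (-3)·312 + (4)·241
71 = 2 × 28 + 15  ⟹  15 = (7)·312 + (-9)·241
28 = 1 × 15 + 13  ⟹  13 = (-10)·312 + (13)·241
15 = 1 × 13 + 2  ⟹  2 = (17)·312 + (-22)·241
13 = 6 × 2 + 1  ⟹  1 = (-112)·312 + (145)·241
So (145)·241 ≡ 1 (mod 312), i.e. 241^(-1) ≡ 145 (mod 312).
Check: 241 × 145 = 34945 ≡ 1 (mod 312)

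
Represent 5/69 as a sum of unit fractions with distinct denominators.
1/14 + 1/966

Greedy algorithm:
5/69: ceiling(69/5) = 14, use 1/14
1/966: ceiling(966/1) = 966, use 1/966
Result: 5/69 = 1/14 + 1/966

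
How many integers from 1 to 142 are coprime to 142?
70

142 = 2 × 71
φ(n) = n × ∏(1 - 1/p) for each prime p dividing n
φ(142) = 142 × (1 - 1/2) × (1 - 1/71) = 70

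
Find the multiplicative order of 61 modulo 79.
26

79 is prime, so ord(61) divides φ(79) = 78.
Divisors of 78: 1, 2, 3, 6, 13, 26, 39, 78.
Repeated squaring: 61^1 ≡ 61, 61^2 ≡ 8, 61^4 ≡ 64, 61^8 ≡ 67, 61^16 ≡ 65, 61^32 ≡ 38, 61^64 ≡ 22 (mod 79).
Test 61^d mod 79 for each divisor d in increasing order:
61^1 ≡ 61
61^2 ≡ 8
61^3 = 61^2·61^1 ≡ 14
61^6 = 61^4·61^2 ≡ 38
61^13 = 61^8·61^4·61^1 ≡ 78
61^26 = 61^16·61^8·61^2 ≡ 1  ← first divisor giving 1
The order is 26.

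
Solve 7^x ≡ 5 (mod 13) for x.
3

Baby-step giant-step with step n = ⌈√13⌉ = 4.
Baby steps 7^j mod 13 (j:value) for j=0..3: 0:1, 1:7, 2:10, 3:5.
h = 5 is already in the table at j=3, so x = 3.
Check: 7^3 ≡ 5 (mod 13).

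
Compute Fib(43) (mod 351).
311

Matrix identity: Q^n = [[F_(n+1), F_n], [F_n, F_(n-1)]] with Q = [[1,1],[1,0]].
n = 43 = 101011₂. Square-and-multiply, entries mod 351:
Q^1 = [[1,1],[1,0]]
Q^2 = (Q^1)² = [[2,1],[1,1]]
Q^5 = (Q^2)²·Q = [[8,5],[5,3]]
Q^10 = (Q^5)² = [[89,55],[55,34]]
Q^21 = (Q^10)²·Q = [[161,65],[65,96]]
Q^43 = (Q^21)²·Q = [[168,311],[311,208]]
F_43 mod 351 = Q^43[0][1] = 311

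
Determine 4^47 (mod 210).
184

Repeated squaring. Binary of 47 = 101111.
4^1 ≡ 4 (mod 210); 4^2 ≡ 16 (mod 210); 4^4 ≡ 46 (mod 210); 4^8 ≡ 16 (mod 210); 4^16 ≡ 46 (mod 210); 4^32 ≡ 16 (mod 210)
4^47 = 4^1 × 4^2 × 4^4 × 4^8 × 4^32 ≡ 184 (mod 210)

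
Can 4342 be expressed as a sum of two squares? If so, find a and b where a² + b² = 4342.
Not possible

Factorization: 4342 = 2 × 13 × 167
By Fermat: n is sum of two squares iff every prime p ≡ 3 (mod 4) appears to even power.
Prime(s) ≡ 3 (mod 4) with odd exponent: [(167, 1)]
Therefore 4342 cannot be expressed as a² + b².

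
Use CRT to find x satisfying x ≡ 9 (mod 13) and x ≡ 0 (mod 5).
35

Using Chinese Remainder Theorem:
M = 13 × 5 = 65
M1 = 5, M2 = 13
y1 = 5^(-1) mod 13 = 8
y2 = 13^(-1) mod 5 = 2
x = (9×5×8 + 0×13×2) mod 65 = 35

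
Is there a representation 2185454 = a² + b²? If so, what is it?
Not possible

Factorization: 2185454 = 2 × 103^3
By Fermat: n is sum of two squares iff every prime p ≡ 3 (mod 4) appears to even power.
Prime(s) ≡ 3 (mod 4) with odd exponent: [(103, 3)]
Therefore 2185454 cannot be expressed as a² + b².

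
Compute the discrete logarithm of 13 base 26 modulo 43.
34

Baby-step giant-step with step n = ⌈√43⌉ = 7.
Baby steps 26^j mod 43 (j:value) for j=0..6: 0:1, 1:26, 2:31, 3:32, 4:15, 5:3, 6:35.
Giant-step multiplier: 26^(-7) ≡ 26^(42-7) = 26^35 ≡ 37 (mod 43).
Giant steps γ_i = 13·37^i mod 43: γ_0=13, γ_1=8, γ_2=38, γ_3=30, γ_4=35 (in table at j=6).
x = i·n + j = 4·7 + 6 = 34.
Check: 26^34 ≡ 13 (mod 43).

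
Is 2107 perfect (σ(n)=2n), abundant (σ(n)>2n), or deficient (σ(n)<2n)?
deficient

Proper divisors of 2107: sum = 1 + 7 + 43 + 49 + 301 = 401
Since 401 < 2107, 2107 is deficient.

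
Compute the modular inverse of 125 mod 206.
89

gcd(125, 206) = 1, so the inverse exists.
Extended Euclidean algorithm on (206, 125):
206 = 1 × 125 + 81  ⟹  81 = (1)·206 + (-1)·125
125 = 1 × 81 + 44  ⟹  44 = (-1)·206 + (2)·125
81 = 1 × 44 + 37  ⟹  37 = (2)·206 + (-3)·125
44 = 1 × 37 + 7  ⟹  7 = (-3)·206 + (5)·125
37 = 5 × 7 + 2  ⟹  2 = (17)·206 + (-28)·125
7 = 3 × 2 + 1  ⟹  1 = (-54)·206 + (89)·125
So (89)·125 ≡ 1 (mod 206), i.e. 125^(-1) ≡ 89 (mod 206).
Check: 125 × 89 = 11125 ≡ 1 (mod 206)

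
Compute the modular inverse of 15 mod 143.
124

gcd(15, 143) = 1, so the inverse exists.
Extended Euclidean algorithm on (143, 15):
143 = 9 × 15 + 8  ⟹  8 = (1)·143 + (-9)·15
15 = 1 × 8 + 7  ⟹  7 = (-1)·143 + (10)·15
8 = 1 × 7 + 1  ⟹  1 = (2)·143 + (-19)·15
So (-19)·15 ≡ 1 (mod 143), i.e. 15^(-1) ≡ -19 ≡ 124 (mod 143).
Check: 15 × 124 = 1860 ≡ 1 (mod 143)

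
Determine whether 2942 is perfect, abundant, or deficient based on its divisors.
deficient

Proper divisors of 2942: sum = 1 + 2 + 1471 = 1474
Since 1474 < 2942, 2942 is deficient.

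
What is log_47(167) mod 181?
22

Baby-step giant-step with step n = ⌈√181⌉ = 14.
Baby steps 47^j mod 181 (j:value) for j=0..13: 0:1, 1:47, 2:37, 3:110, 4:102, 5:88, 6:154, 7:179, 8:87, 9:107, 10:142, 11:158, 12:5, 13:54.
Giant-step multiplier: 47^(-14) ≡ 47^(180-14) = 47^166 ≡ 136 (mod 181).
Giant steps γ_i = 167·136^i mod 181: γ_0=167, γ_1=87 (in table at j=8).
x = i·n + j = 1·14 + 8 = 22.
Check: 47^22 ≡ 167 (mod 181).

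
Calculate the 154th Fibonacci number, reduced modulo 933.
832

Matrix identity: Q^n = [[F_(n+1), F_n], [F_n, F_(n-1)]] with Q = [[1,1],[1,0]].
n = 154 = 10011010₂. Square-and-multiply, entries mod 933:
Q^1 = [[1,1],[1,0]]
Q^2 = (Q^1)² = [[2,1],[1,1]]
Q^4 = (Q^2)² = [[5,3],[3,2]]
Q^9 = (Q^4)²·Q = [[55,34],[34,21]]
Q^19 = (Q^9)²·Q = [[234,449],[449,718]]
Q^38 = (Q^19)² = [[715,134],[134,581]]
Q^77 = (Q^38)²·Q = [[296,170],[170,126]]
Q^154 = (Q^77)² = [[824,832],[832,925]]
F_154 mod 933 = Q^154[0][1] = 832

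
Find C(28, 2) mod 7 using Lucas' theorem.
0

Using Lucas' theorem:
Write n=28 and k=2 in base 7:
n in base 7: [4, 0]
k in base 7: [0, 2]
C(28,2) mod 7 = ∏ C(n_i, k_i) mod 7
Digit binomials (mod 7): C(4,0) = 1; C(0,2) = 0 (k_i > n_i)
Product: 1 × 0 = 0 ≡ 0 (mod 7)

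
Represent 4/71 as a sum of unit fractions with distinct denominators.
1/18 + 1/1278

Greedy algorithm:
4/71: ceiling(71/4) = 18, use 1/18
1/1278: ceiling(1278/1) = 1278, use 1/1278
Result: 4/71 = 1/18 + 1/1278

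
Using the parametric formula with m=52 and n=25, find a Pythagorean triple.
(2079, 2600, 3329)

Euclid's formula: a = m² - n², b = 2mn, c = m² + n²
m = 52, n = 25
a = 52² - 25² = 2704 - 625 = 2079
b = 2 × 52 × 25 = 2600
c = 52² + 25² = 2704 + 625 = 3329
Verification: 2079² + 2600² = 4322241 + 6760000 = 11082241 = 3329² ✓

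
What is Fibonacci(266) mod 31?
28

Matrix identity: Q^n = [[F_(n+1), F_n], [F_n, F_(n-1)]] with Q = [[1,1],[1,0]].
n = 266 = 100001010₂. Square-and-multiply, entries mod 31:
Q^1 = [[1,1],[1,0]]
Q^2 = (Q^1)² = [[2,1],[1,1]]
Q^4 = (Q^2)² = [[5,3],[3,2]]
Q^8 = (Q^4)² = [[3,21],[21,13]]
Q^16 = (Q^8)² = [[16,26],[26,21]]
Q^33 = (Q^16)²·Q = [[3,2],[2,1]]
Q^66 = (Q^33)² = [[13,8],[8,5]]
Q^133 = (Q^66)²·Q = [[5,16],[16,20]]
Q^266 = (Q^133)² = [[2,28],[28,5]]
F_266 mod 31 = Q^266[0][1] = 28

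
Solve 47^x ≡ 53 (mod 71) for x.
57

Baby-step giant-step with step n = ⌈√71⌉ = 9.
Baby steps 47^j mod 71 (j:value) for j=0..8: 0:1, 1:47, 2:8, 3:21, 4:64, 5:26, 6:15, 7:66, 8:49.
Giant-step multiplier: 47^(-9) ≡ 47^(70-9) = 47^61 ≡ 55 (mod 71).
Giant steps γ_i = 53·55^i mod 71: γ_0=53, γ_1=4, γ_2=7, γ_3=30, γ_4=17, γ_5=12, γ_6=21 (in table at j=3).
x = i·n + j = 6·9 + 3 = 57.
Check: 47^57 ≡ 53 (mod 71).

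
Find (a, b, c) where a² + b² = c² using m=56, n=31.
(2175, 3472, 4097)

Euclid's formula: a = m² - n², b = 2mn, c = m² + n²
m = 56, n = 31
a = 56² - 31² = 3136 - 961 = 2175
b = 2 × 56 × 31 = 3472
c = 56² + 31² = 3136 + 961 = 4097
Verification: 2175² + 3472² = 4730625 + 12054784 = 16785409 = 4097² ✓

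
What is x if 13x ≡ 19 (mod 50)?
x ≡ 13 (mod 50)

gcd(13, 50) = 1, which divides 19, so solutions exist.
Find 13^(-1) mod 50 by the extended Euclidean algorithm:
50 = 3 × 13 + 11  ⟹  11 = (1)·50 + (-3)·13
13 = 1 × 11 + 2  ⟹  2 = (-1)·50 + (4)·13
11 = 5 × 2 + 1  ⟹  1 = (6)·50 + (-23)·13
So (-23)·13 ≡ 1 (mod 50), i.e. 13^(-1) ≡ -23 ≡ 27 (mod 50).
x ≡ 27 × 19 = 513 ≡ 13 (mod 50).
Check: 13 × 13 = 169 ≡ 19 (mod 50).
Unique solution: x ≡ 13 (mod 50)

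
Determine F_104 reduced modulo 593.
222

Matrix identity: Q^n = [[F_(n+1), F_n], [F_n, F_(n-1)]] with Q = [[1,1],[1,0]].
n = 104 = 1101000₂. Square-and-multiply, entries mod 593:
Q^1 = [[1,1],[1,0]]
Q^3 = (Q^1)²·Q = [[3,2],[2,1]]
Q^6 = (Q^3)² = [[13,8],[8,5]]
Q^13 = (Q^6)²·Q = [[377,233],[233,144]]
Q^26 = (Q^13)² = [[135,421],[421,307]]
Q^52 = (Q^26)² = [[369,473],[473,489]]
Q^104 = (Q^52)² = [[532,222],[222,310]]
F_104 mod 593 = Q^104[0][1] = 222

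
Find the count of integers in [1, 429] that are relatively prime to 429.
240

429 = 3 × 11 × 13
φ(n) = n × ∏(1 - 1/p) for each prime p dividing n
φ(429) = 429 × (1 - 1/3) × (1 - 1/11) × (1 - 1/13) = 240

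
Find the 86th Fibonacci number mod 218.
165

Matrix identity: Q^n = [[F_(n+1), F_n], [F_n, F_(n-1)]] with Q = [[1,1],[1,0]].
n = 86 = 1010110₂. Square-and-multiply, entries mod 218:
Q^1 = [[1,1],[1,0]]
Q^2 = (Q^1)² = [[2,1],[1,1]]
Q^5 = (Q^2)²·Q = [[8,5],[5,3]]
Q^10 = (Q^5)² = [[89,55],[55,34]]
Q^21 = (Q^10)²·Q = [[53,46],[46,7]]
Q^43 = (Q^21)²·Q = [[55,129],[129,144]]
Q^86 = (Q^43)² = [[46,165],[165,99]]
F_86 mod 218 = Q^86[0][1] = 165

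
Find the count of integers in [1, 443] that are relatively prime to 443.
442

443 = 443
φ(n) = n × ∏(1 - 1/p) for each prime p dividing n
φ(443) = 443 × (1 - 1/443) = 442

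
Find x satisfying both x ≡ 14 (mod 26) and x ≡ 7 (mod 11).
40

Using Chinese Remainder Theorem:
M = 26 × 11 = 286
M1 = 11, M2 = 26
y1 = 11^(-1) mod 26 = 19
y2 = 26^(-1) mod 11 = 3
x = (14×11×19 + 7×26×3) mod 286 = 40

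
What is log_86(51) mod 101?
93

Baby-step giant-step with step n = ⌈√101⌉ = 11.
Baby steps 86^j mod 101 (j:value) for j=0..10: 0:1, 1:86, 2:23, 3:59, 4:24, 5:44, 6:47, 7:2, 8:71, 9:46, 10:17.
Giant-step multiplier: 86^(-11) ≡ 86^(100-11) = 86^89 ≡ 40 (mod 101).
Giant steps γ_i = 51·40^i mod 101: γ_0=51, γ_1=20, γ_2=93, γ_3=84, γ_4=27, γ_5=70, γ_6=73, γ_7=92, γ_8=44 (in table at j=5).
x = i·n + j = 8·11 + 5 = 93.
Check: 86^93 ≡ 51 (mod 101).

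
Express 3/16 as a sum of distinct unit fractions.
1/6 + 1/48

Greedy algorithm:
3/16: ceiling(16/3) = 6, use 1/6
1/48: ceiling(48/1) = 48, use 1/48
Result: 3/16 = 1/6 + 1/48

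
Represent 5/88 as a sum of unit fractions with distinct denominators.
1/18 + 1/792

Greedy algorithm:
5/88: ceiling(88/5) = 18, use 1/18
1/792: ceiling(792/1) = 792, use 1/792
Result: 5/88 = 1/18 + 1/792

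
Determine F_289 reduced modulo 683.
316

Matrix identity: Q^n = [[F_(n+1), F_n], [F_n, F_(n-1)]] with Q = [[1,1],[1,0]].
n = 289 = 100100001₂. Square-and-multiply, entries mod 683:
Q^1 = [[1,1],[1,0]]
Q^2 = (Q^1)² = [[2,1],[1,1]]
Q^4 = (Q^2)² = [[5,3],[3,2]]
Q^9 = (Q^4)²·Q = [[55,34],[34,21]]
Q^18 = (Q^9)² = [[83,535],[535,231]]
Q^36 = (Q^18)² = [[107,655],[655,135]]
Q^72 = (Q^36)² = [[622,54],[54,568]]
Q^144 = (Q^72)² = [[490,58],[58,432]]
Q^289 = (Q^144)²·Q = [[518,316],[316,202]]
F_289 mod 683 = Q^289[0][1] = 316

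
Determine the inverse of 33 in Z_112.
17

gcd(33, 112) = 1, so the inverse exists.
Extended Euclidean algorithm on (112, 33):
112 = 3 × 33 + 13  ⟹  13 = (1)·112 + (-3)·33
33 = 2 × 13 + 7  ⟹  7 = (-2)·112 + (7)·33
13 = 1 × 7 + 6  ⟹  6 = (3)·112 + (-10)·33
7 = 1 × 6 + 1  ⟹  1 = (-5)·112 + (17)·33
So (17)·33 ≡ 1 (mod 112), i.e. 33^(-1) ≡ 17 (mod 112).
Check: 33 × 17 = 561 ≡ 1 (mod 112)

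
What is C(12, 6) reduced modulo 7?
0

Using Lucas' theorem:
Write n=12 and k=6 in base 7:
n in base 7: [1, 5]
k in base 7: [0, 6]
C(12,6) mod 7 = ∏ C(n_i, k_i) mod 7
Digit binomials (mod 7): C(1,0) = 1; C(5,6) = 0 (k_i > n_i)
Product: 1 × 0 = 0 ≡ 0 (mod 7)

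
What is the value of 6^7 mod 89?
31

Repeated squaring. Binary of 7 = 111.
6^1 ≡ 6 (mod 89); 6^2 ≡ 36 (mod 89); 6^4 ≡ 50 (mod 89)
6^7 = 6^1 × 6^2 × 6^4 ≡ 31 (mod 89)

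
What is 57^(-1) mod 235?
33

gcd(57, 235) = 1, so the inverse exists.
Extended Euclidean algorithm on (235, 57):
235 = 4 × 57 + 7  ⟹  7 = (1)·235 + (-4)·57
57 = 8 × 7 + 1  ⟹  1 = (-8)·235 + (33)·57
So (33)·57 ≡ 1 (mod 235), i.e. 57^(-1) ≡ 33 (mod 235).
Check: 57 × 33 = 1881 ≡ 1 (mod 235)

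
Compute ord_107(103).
106

107 is prime, so ord(103) divides φ(107) = 106.
Divisors of 106: 1, 2, 53, 106.
Repeated squaring: 103^1 ≡ 103, 103^2 ≡ 16, 103^4 ≡ 42, 103^8 ≡ 52, 103^16 ≡ 29, 103^32 ≡ 92, 103^64 ≡ 11 (mod 107).
Test 103^d mod 107 for each divisor d in increasing order:
103^1 ≡ 103
103^2 ≡ 16
103^53 = 103^32·103^16·103^4·103^1 ≡ 106
103^106 = 103^64·103^32·103^8·103^2 ≡ 1  ← first divisor giving 1
The order is 106.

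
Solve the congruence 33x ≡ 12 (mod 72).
x ≡ 20 (mod 24)

gcd(33, 72) = 3, which divides 12, so solutions exist.
Divide through by 3: 11x ≡ 4 (mod 24).
Find 11^(-1) mod 24 by the extended Euclidean algorithm:
24 = 2 × 11 + 2  ⟹  2 = (1)·24 + (-2)·11
11 = 5 × 2 + 1  ⟹  1 = (-5)·24 + (11)·11
So (11)·11 ≡ 1 (mod 24), i.e. 11^(-1) ≡ 11 (mod 24).
x ≡ 11 × 4 = 44 ≡ 20 (mod 24).
Check: 33 × 20 = 660 ≡ 12 (mod 72).
x ≡ 20 (mod 24), giving 3 solutions mod 72.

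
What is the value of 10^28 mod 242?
56

Repeated squaring. Binary of 28 = 11100.
10^1 ≡ 10 (mod 242); 10^2 ≡ 100 (mod 242); 10^4 ≡ 78 (mod 242); 10^8 ≡ 34 (mod 242); 10^16 ≡ 188 (mod 242)
10^28 = 10^4 × 10^8 × 10^16 ≡ 56 (mod 242)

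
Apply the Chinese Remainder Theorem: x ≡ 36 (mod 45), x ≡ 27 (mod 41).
396

Using Chinese Remainder Theorem:
M = 45 × 41 = 1845
M1 = 41, M2 = 45
y1 = 41^(-1) mod 45 = 11
y2 = 45^(-1) mod 41 = 31
x = (36×41×11 + 27×45×31) mod 1845 = 396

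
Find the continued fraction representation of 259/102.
[2; 1, 1, 5, 1, 7]

Euclidean algorithm steps:
259 = 2 × 102 + 55
102 = 1 × 55 + 47
55 = 1 × 47 + 8
47 = 5 × 8 + 7
8 = 1 × 7 + 1
7 = 7 × 1 + 0
Continued fraction: [2; 1, 1, 5, 1, 7]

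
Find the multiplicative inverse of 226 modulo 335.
126

gcd(226, 335) = 1, so the inverse exists.
Extended Euclidean algorithm on (335, 226):
335 = 1 × 226 + 109  ⟹  109 = (1)·335 + (-1)·226
226 = 2 × 109 + 8  ⟹  8 = (-2)·335 + (3)·226
109 = 13 × 8 + 5  ⟹  5 = (27)·335 + (-40)·226
8 = 1 × 5 + 3  ⟹  3 = (-29)·335 + (43)·226
5 = 1 × 3 + 2  ⟹  2 = (56)·335 + (-83)·226
3 = 1 × 2 + 1  ⟹  1 = (-85)·335 + (126)·226
So (126)·226 ≡ 1 (mod 335), i.e. 226^(-1) ≡ 126 (mod 335).
Check: 226 × 126 = 28476 ≡ 1 (mod 335)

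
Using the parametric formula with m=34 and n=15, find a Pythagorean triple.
(931, 1020, 1381)

Euclid's formula: a = m² - n², b = 2mn, c = m² + n²
m = 34, n = 15
a = 34² - 15² = 1156 - 225 = 931
b = 2 × 34 × 15 = 1020
c = 34² + 15² = 1156 + 225 = 1381
Verification: 931² + 1020² = 866761 + 1040400 = 1907161 = 1381² ✓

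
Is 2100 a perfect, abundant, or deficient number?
abundant

Proper divisors of 2100: sum = 1 + 2 + 3 + 4 + 5 + 6 + 7 + 10 + ... + 420 + 525 + 700 + 1050 (35 divisors) = 4844
Since 4844 > 2100, 2100 is abundant.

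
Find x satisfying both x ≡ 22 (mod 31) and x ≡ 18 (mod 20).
518

Using Chinese Remainder Theorem:
M = 31 × 20 = 620
M1 = 20, M2 = 31
y1 = 20^(-1) mod 31 = 14
y2 = 31^(-1) mod 20 = 11
x = (22×20×14 + 18×31×11) mod 620 = 518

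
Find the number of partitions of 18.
385

p(n) counts ways to write n as a sum of positive integers (order ignored).
Euler's pentagonal recurrence: p(k) = p(k-1) + p(k-2) - p(k-5) - p(k-7) + p(k-12) + p(k-15) - ... (offsets j(3j∓1)/2, signs ++--, p(0)=1, p(<0)=0).
DP table for k = 0..17: p(0)=1, p(1)=1, p(2)=2, p(3)=3, p(4)=5, p(5)=7, p(6)=11, p(7)=15, p(8)=22, p(9)=30, p(10)=42, p(11)=56, p(12)=77, p(13)=101, p(14)=135, p(15)=176, p(16)=231, p(17)=297.
Final step: p(18) = p(17) + p(16) - p(13) - p(11) + p(6) + p(3)
= 297 + 231 - 101 - 56 + 11 + 3
= 385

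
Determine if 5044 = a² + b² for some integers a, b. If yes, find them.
12² + 70² (a=12, b=70)

Factorization: 5044 = 2^2 × 13 × 97
By Fermat: n is sum of two squares iff every prime p ≡ 3 (mod 4) appears to even power.
All primes ≡ 3 (mod 4) appear to even power.
Search a = 0, 1, 2, … for 5044 - a² a perfect square: first hit at a = 12: 5044 - 144 = 4900 = 70².
5044 = 12² + 70² = 144 + 4900 ✓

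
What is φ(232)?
112

232 = 2^3 × 29
φ(n) = n × ∏(1 - 1/p) for each prime p dividing n
φ(232) = 232 × (1 - 1/2) × (1 - 1/29) = 112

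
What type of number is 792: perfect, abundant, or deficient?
abundant

Proper divisors of 792: sum = 1 + 2 + 3 + 4 + 6 + 8 + 9 + 11 + ... + 132 + 198 + 264 + 396 (23 divisors) = 1548
Since 1548 > 792, 792 is abundant.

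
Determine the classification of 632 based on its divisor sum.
deficient

Proper divisors of 632: sum = 1 + 2 + 4 + 8 + 79 + 158 + 316 = 568
Since 568 < 632, 632 is deficient.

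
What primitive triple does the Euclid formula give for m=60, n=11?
(3479, 1320, 3721)

Euclid's formula: a = m² - n², b = 2mn, c = m² + n²
m = 60, n = 11
a = 60² - 11² = 3600 - 121 = 3479
b = 2 × 60 × 11 = 1320
c = 60² + 11² = 3600 + 121 = 3721
Verification: 3479² + 1320² = 12103441 + 1742400 = 13845841 = 3721² ✓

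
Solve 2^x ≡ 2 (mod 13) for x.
1

Baby-step giant-step with step n = ⌈√13⌉ = 4.
Baby steps 2^j mod 13 (j:value) for j=0..3: 0:1, 1:2, 2:4, 3:8.
h = 2 is already in the table at j=1, so x = 1.
Check: 2^1 ≡ 2 (mod 13).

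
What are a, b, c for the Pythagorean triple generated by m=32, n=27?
(295, 1728, 1753)

Euclid's formula: a = m² - n², b = 2mn, c = m² + n²
m = 32, n = 27
a = 32² - 27² = 1024 - 729 = 295
b = 2 × 32 × 27 = 1728
c = 32² + 27² = 1024 + 729 = 1753
Verification: 295² + 1728² = 87025 + 2985984 = 3073009 = 1753² ✓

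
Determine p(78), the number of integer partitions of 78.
12132164

p(n) counts ways to write n as a sum of positive integers (order ignored).
Euler's pentagonal recurrence: p(k) = p(k-1) + p(k-2) - p(k-5) - p(k-7) + p(k-12) + p(k-15) - ... (offsets j(3j∓1)/2, signs ++--, p(0)=1, p(<0)=0).
DP table for k = 0..77: p(0)=1, p(1)=1, p(2)=2, p(3)=3, p(4)=5, p(5)=7, p(6)=11, p(7)=15, p(8)=22, p(9)=30, p(10)=42, p(11)=56, p(12)=77, p(13)=101, p(14)=135, p(15)=176, p(16)=231, p(17)=297, p(18)=385, p(19)=490, p(20)=627, p(21)=792, p(22)=1002, p(23)=1255, p(24)=1575, p(25)=1958, p(26)=2436, p(27)=3010, p(28)=3718, p(29)=4565, p(30)=5604, p(31)=6842, p(32)=8349, p(33)=10143, p(34)=12310, p(35)=14883, p(36)=17977, p(37)=21637, p(38)=26015, p(39)=31185, p(40)=37338, p(41)=44583, p(42)=53174, p(43)=63261, p(44)=75175, p(45)=89134, p(46)=105558, p(47)=124754, p(48)=147273, p(49)=173525, p(50)=204226, p(51)=239943, p(52)=281589, p(53)=329931, p(54)=386155, p(55)=451276, p(56)=526823, p(57)=614154, p(58)=715220, p(59)=831820, p(60)=966467, p(61)=1121505, p(62)=1300156, p(63)=1505499, p(64)=1741630, p(65)=2012558, p(66)=2323520, p(67)=2679689, p(68)=3087735, p(69)=3554345, p(70)=4087968, p(71)=4697205, p(72)=5392783, p(73)=6185689, p(74)=7089500, p(75)=8118264, p(76)=9289091, p(77)=10619863.
Final step: p(78) = p(77) + p(76) - p(73) - p(71) + p(66) + p(63) - p(56) - p(52) + p(43) + p(38) - p(27) - p(21) + p(8) + p(1)
= 10619863 + 9289091 - 6185689 - 4697205 + 2323520 + 1505499 - 526823 - 281589 + 63261 + 26015 - 3010 - 792 + 22 + 1
= 12132164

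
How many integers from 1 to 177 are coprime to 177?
116

177 = 3 × 59
φ(n) = n × ∏(1 - 1/p) for each prime p dividing n
φ(177) = 177 × (1 - 1/3) × (1 - 1/59) = 116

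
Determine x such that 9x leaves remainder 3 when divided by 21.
x ≡ 5 (mod 7)

gcd(9, 21) = 3, which divides 3, so solutions exist.
Divide through by 3: 3x ≡ 1 (mod 7).
Find 3^(-1) mod 7 by the extended Euclidean algorithm:
7 = 2 × 3 + 1  ⟹  1 = (1)·7 + (-2)·3
So (-2)·3 ≡ 1 (mod 7), i.e. 3^(-1) ≡ -2 ≡ 5 (mod 7).
x ≡ 5 × 1 = 5 ≡ 5 (mod 7).
Check: 9 × 5 = 45 ≡ 3 (mod 21).
x ≡ 5 (mod 7), giving 3 solutions mod 21.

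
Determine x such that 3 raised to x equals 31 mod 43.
34

Baby-step giant-step with step n = ⌈√43⌉ = 7.
Baby steps 3^j mod 43 (j:value) for j=0..6: 0:1, 1:3, 2:9, 3:27, 4:38, 5:28, 6:41.
Giant-step multiplier: 3^(-7) ≡ 3^(42-7) = 3^35 ≡ 7 (mod 43).
Giant steps γ_i = 31·7^i mod 43: γ_0=31, γ_1=2, γ_2=14, γ_3=12, γ_4=41 (in table at j=6).
x = i·n + j = 4·7 + 6 = 34.
Check: 3^34 ≡ 31 (mod 43).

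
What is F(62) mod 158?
119

Matrix identity: Q^n = [[F_(n+1), F_n], [F_n, F_(n-1)]] with Q = [[1,1],[1,0]].
n = 62 = 111110₂. Square-and-multiply, entries mod 158:
Q^1 = [[1,1],[1,0]]
Q^3 = (Q^1)²·Q = [[3,2],[2,1]]
Q^7 = (Q^3)²·Q = [[21,13],[13,8]]
Q^15 = (Q^7)²·Q = [[39,136],[136,61]]
Q^31 = (Q^15)²·Q = [[121,109],[109,12]]
Q^62 = (Q^31)² = [[136,119],[119,17]]
F_62 mod 158 = Q^62[0][1] = 119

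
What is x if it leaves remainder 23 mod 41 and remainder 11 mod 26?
843

Using Chinese Remainder Theorem:
M = 41 × 26 = 1066
M1 = 26, M2 = 41
y1 = 26^(-1) mod 41 = 30
y2 = 41^(-1) mod 26 = 7
x = (23×26×30 + 11×41×7) mod 1066 = 843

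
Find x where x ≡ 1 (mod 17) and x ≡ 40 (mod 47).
698

Using Chinese Remainder Theorem:
M = 17 × 47 = 799
M1 = 47, M2 = 17
y1 = 47^(-1) mod 17 = 4
y2 = 17^(-1) mod 47 = 36
x = (1×47×4 + 40×17×36) mod 799 = 698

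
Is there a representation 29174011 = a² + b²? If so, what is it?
Not possible

Factorization: 29174011 = 67^3 × 97
By Fermat: n is sum of two squares iff every prime p ≡ 3 (mod 4) appears to even power.
Prime(s) ≡ 3 (mod 4) with odd exponent: [(67, 3)]
Therefore 29174011 cannot be expressed as a² + b².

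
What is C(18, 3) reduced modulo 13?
10

Using Lucas' theorem:
Write n=18 and k=3 in base 13:
n in base 13: [1, 5]
k in base 13: [0, 3]
C(18,3) mod 13 = ∏ C(n_i, k_i) mod 13
Digit binomials (mod 13): C(1,0) = 1; C(5,3) = 10
Product: 1 × 10 = 10 ≡ 10 (mod 13)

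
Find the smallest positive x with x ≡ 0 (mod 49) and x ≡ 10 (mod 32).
490

Using Chinese Remainder Theorem:
M = 49 × 32 = 1568
M1 = 32, M2 = 49
y1 = 32^(-1) mod 49 = 23
y2 = 49^(-1) mod 32 = 17
x = (0×32×23 + 10×49×17) mod 1568 = 490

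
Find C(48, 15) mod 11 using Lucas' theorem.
4

Using Lucas' theorem:
Write n=48 and k=15 in base 11:
n in base 11: [4, 4]
k in base 11: [1, 4]
C(48,15) mod 11 = ∏ C(n_i, k_i) mod 11
Digit binomials (mod 11): C(4,1) = 4; C(4,4) = 1
Product: 4 × 1 = 4 ≡ 4 (mod 11)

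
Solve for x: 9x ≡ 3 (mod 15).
x ≡ 2 (mod 5)

gcd(9, 15) = 3, which divides 3, so solutions exist.
Divide through by 3: 3x ≡ 1 (mod 5).
Find 3^(-1) mod 5 by the extended Euclidean algorithm:
5 = 1 × 3 + 2  ⟹  2 = (1)·5 + (-1)·3
3 = 1 × 2 + 1  ⟹  1 = (-1)·5 + (2)·3
So (2)·3 ≡ 1 (mod 5), i.e. 3^(-1) ≡ 2 (mod 5).
x ≡ 2 × 1 = 2 ≡ 2 (mod 5).
Check: 9 × 2 = 18 ≡ 3 (mod 15).
x ≡ 2 (mod 5), giving 3 solutions mod 15.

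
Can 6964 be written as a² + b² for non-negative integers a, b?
58² + 60² (a=58, b=60)

Factorization: 6964 = 2^2 × 1741
By Fermat: n is sum of two squares iff every prime p ≡ 3 (mod 4) appears to even power.
All primes ≡ 3 (mod 4) appear to even power.
Search a = 0, 1, 2, … for 6964 - a² a perfect square: first hit at a = 58: 6964 - 3364 = 3600 = 60².
6964 = 58² + 60² = 3364 + 3600 ✓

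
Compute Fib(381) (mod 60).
26

Matrix identity: Q^n = [[F_(n+1), F_n], [F_n, F_(n-1)]] with Q = [[1,1],[1,0]].
n = 381 = 101111101₂. Square-and-multiply, entries mod 60:
Q^1 = [[1,1],[1,0]]
Q^2 = (Q^1)² = [[2,1],[1,1]]
Q^5 = (Q^2)²·Q = [[8,5],[5,3]]
Q^11 = (Q^5)²·Q = [[24,29],[29,55]]
Q^23 = (Q^11)²·Q = [[48,37],[37,11]]
Q^47 = (Q^23)²·Q = [[36,13],[13,23]]
Q^95 = (Q^47)²·Q = [[12,25],[25,47]]
Q^190 = (Q^95)² = [[49,35],[35,14]]
Q^381 = (Q^190)²·Q = [[11,26],[26,45]]
F_381 mod 60 = Q^381[0][1] = 26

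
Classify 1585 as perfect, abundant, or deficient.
deficient

Proper divisors of 1585: sum = 1 + 5 + 317 = 323
Since 323 < 1585, 1585 is deficient.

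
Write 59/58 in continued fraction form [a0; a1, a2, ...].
[1; 58]

Euclidean algorithm steps:
59 = 1 × 58 + 1
58 = 58 × 1 + 0
Continued fraction: [1; 58]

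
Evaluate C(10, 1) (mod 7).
3

Using Lucas' theorem:
Write n=10 and k=1 in base 7:
n in base 7: [1, 3]
k in base 7: [0, 1]
C(10,1) mod 7 = ∏ C(n_i, k_i) mod 7
Digit binomials (mod 7): C(1,0) = 1; C(3,1) = 3
Product: 1 × 3 = 3 ≡ 3 (mod 7)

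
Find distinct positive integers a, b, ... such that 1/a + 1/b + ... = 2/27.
1/14 + 1/378

Greedy algorithm:
2/27: ceiling(27/2) = 14, use 1/14
1/378: ceiling(378/1) = 378, use 1/378
Result: 2/27 = 1/14 + 1/378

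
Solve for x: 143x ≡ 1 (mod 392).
159

gcd(143, 392) = 1, so the inverse exists.
Extended Euclidean algorithm on (392, 143):
392 = 2 × 143 + 106  ⟹  106 = (1)·392 + (-2)·143
143 = 1 × 106 + 37  ⟹  37 = (-1)·392 + (3)·143
106 = 2 × 37 + 32  ⟹  32 = (3)·392 + (-8)·143
37 = 1 × 32 + 5  ⟹  5 = (-4)·392 + (11)·143
32 = 6 × 5 + 2  ⟹  2 = (27)·392 + (-74)·143
5 = 2 × 2 + 1  ⟹  1 = (-58)·392 + (159)·143
So (159)·143 ≡ 1 (mod 392), i.e. 143^(-1) ≡ 159 (mod 392).
Check: 143 × 159 = 22737 ≡ 1 (mod 392)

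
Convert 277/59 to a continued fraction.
[4; 1, 2, 3, 1, 1, 2]

Euclidean algorithm steps:
277 = 4 × 59 + 41
59 = 1 × 41 + 18
41 = 2 × 18 + 5
18 = 3 × 5 + 3
5 = 1 × 3 + 2
3 = 1 × 2 + 1
2 = 2 × 1 + 0
Continued fraction: [4; 1, 2, 3, 1, 1, 2]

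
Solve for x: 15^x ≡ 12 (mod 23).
18

Baby-step giant-step with step n = ⌈√23⌉ = 5.
Baby steps 15^j mod 23 (j:value) for j=0..4: 0:1, 1:15, 2:18, 3:17, 4:2.
Giant-step multiplier: 15^(-5) ≡ 15^(22-5) = 15^17 ≡ 10 (mod 23).
Giant steps γ_i = 12·10^i mod 23: γ_0=12, γ_1=5, γ_2=4, γ_3=17 (in table at j=3).
x = i·n + j = 3·5 + 3 = 18.
Check: 15^18 ≡ 12 (mod 23).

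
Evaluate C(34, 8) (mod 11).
0

Using Lucas' theorem:
Write n=34 and k=8 in base 11:
n in base 11: [3, 1]
k in base 11: [0, 8]
C(34,8) mod 11 = ∏ C(n_i, k_i) mod 11
Digit binomials (mod 11): C(3,0) = 1; C(1,8) = 0 (k_i > n_i)
Product: 1 × 0 = 0 ≡ 0 (mod 11)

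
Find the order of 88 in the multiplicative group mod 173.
86

173 is prime, so ord(88) divides φ(173) = 172.
Divisors of 172: 1, 2, 4, 43, 86, 172.
Repeated squaring: 88^1 ≡ 88, 88^2 ≡ 132, 88^4 ≡ 124, 88^8 ≡ 152, 88^16 ≡ 95, 88^32 ≡ 29, 88^64 ≡ 149, 88^128 ≡ 57 (mod 173).
Test 88^d mod 173 for each divisor d in increasing order:
88^1 ≡ 88
88^2 ≡ 132
88^4 ≡ 124
88^43 = 88^32·88^8·88^2·88^1 ≡ 172
88^86 = 88^64·88^16·88^4·88^2 ≡ 1  ← first divisor giving 1
The order is 86.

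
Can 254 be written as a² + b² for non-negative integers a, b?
Not possible

Factorization: 254 = 2 × 127
By Fermat: n is sum of two squares iff every prime p ≡ 3 (mod 4) appears to even power.
Prime(s) ≡ 3 (mod 4) with odd exponent: [(127, 1)]
Therefore 254 cannot be expressed as a² + b².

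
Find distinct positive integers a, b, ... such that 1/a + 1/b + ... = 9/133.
1/15 + 1/998 + 1/1991010

Greedy algorithm:
9/133: ceiling(133/9) = 15, use 1/15
2/1995: ceiling(1995/2) = 998, use 1/998
1/1991010: ceiling(1991010/1) = 1991010, use 1/1991010
Result: 9/133 = 1/15 + 1/998 + 1/1991010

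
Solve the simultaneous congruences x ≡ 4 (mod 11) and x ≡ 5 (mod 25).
180

Using Chinese Remainder Theorem:
M = 11 × 25 = 275
M1 = 25, M2 = 11
y1 = 25^(-1) mod 11 = 4
y2 = 11^(-1) mod 25 = 16
x = (4×25×4 + 5×11×16) mod 275 = 180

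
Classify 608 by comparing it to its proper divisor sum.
abundant

Proper divisors of 608: sum = 1 + 2 + 4 + 8 + 16 + 19 + 32 + 38 + 76 + 152 + 304 = 652
Since 652 > 608, 608 is abundant.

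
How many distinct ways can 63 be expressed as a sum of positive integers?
1505499

p(n) counts ways to write n as a sum of positive integers (order ignored).
Euler's pentagonal recurrence: p(k) = p(k-1) + p(k-2) - p(k-5) - p(k-7) + p(k-12) + p(k-15) - ... (offsets j(3j∓1)/2, signs ++--, p(0)=1, p(<0)=0).
DP table for k = 0..62: p(0)=1, p(1)=1, p(2)=2, p(3)=3, p(4)=5, p(5)=7, p(6)=11, p(7)=15, p(8)=22, p(9)=30, p(10)=42, p(11)=56, p(12)=77, p(13)=101, p(14)=135, p(15)=176, p(16)=231, p(17)=297, p(18)=385, p(19)=490, p(20)=627, p(21)=792, p(22)=1002, p(23)=1255, p(24)=1575, p(25)=1958, p(26)=2436, p(27)=3010, p(28)=3718, p(29)=4565, p(30)=5604, p(31)=6842, p(32)=8349, p(33)=10143, p(34)=12310, p(35)=14883, p(36)=17977, p(37)=21637, p(38)=26015, p(39)=31185, p(40)=37338, p(41)=44583, p(42)=53174, p(43)=63261, p(44)=75175, p(45)=89134, p(46)=105558, p(47)=124754, p(48)=147273, p(49)=173525, p(50)=204226, p(51)=239943, p(52)=281589, p(53)=329931, p(54)=386155, p(55)=451276, p(56)=526823, p(57)=614154, p(58)=715220, p(59)=831820, p(60)=966467, p(61)=1121505, p(62)=1300156.
Final step: p(63) = p(62) + p(61) - p(58) - p(56) + p(51) + p(48) - p(41) - p(37) + p(28) + p(23) - p(12) - p(6)
= 1300156 + 1121505 - 715220 - 526823 + 239943 + 147273 - 44583 - 21637 + 3718 + 1255 - 77 - 11
= 1505499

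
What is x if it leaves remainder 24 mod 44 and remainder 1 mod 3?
112

Using Chinese Remainder Theorem:
M = 44 × 3 = 132
M1 = 3, M2 = 44
y1 = 3^(-1) mod 44 = 15
y2 = 44^(-1) mod 3 = 2
x = (24×3×15 + 1×44×2) mod 132 = 112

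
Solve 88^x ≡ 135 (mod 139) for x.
83

Baby-step giant-step with step n = ⌈√139⌉ = 12.
Baby steps 88^j mod 139 (j:value) for j=0..11: 0:1, 1:88, 2:99, 3:94, 4:71, 5:132, 6:79, 7:2, 8:37, 9:59, 10:49, 11:3.
Giant-step multiplier: 88^(-12) ≡ 88^(138-12) = 88^126 ≡ 129 (mod 139).
Giant steps γ_i = 135·129^i mod 139: γ_0=135, γ_1=40, γ_2=17, γ_3=108, γ_4=32, γ_5=97, γ_6=3 (in table at j=11).
x = i·n + j = 6·12 + 11 = 83.
Check: 88^83 ≡ 135 (mod 139).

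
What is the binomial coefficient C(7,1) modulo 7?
0

Using Lucas' theorem:
Write n=7 and k=1 in base 7:
n in base 7: [1, 0]
k in base 7: [0, 1]
C(7,1) mod 7 = ∏ C(n_i, k_i) mod 7
Digit binomials (mod 7): C(1,0) = 1; C(0,1) = 0 (k_i > n_i)
Product: 1 × 0 = 0 ≡ 0 (mod 7)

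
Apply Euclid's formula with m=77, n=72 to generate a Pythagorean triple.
(745, 11088, 11113)

Euclid's formula: a = m² - n², b = 2mn, c = m² + n²
m = 77, n = 72
a = 77² - 72² = 5929 - 5184 = 745
b = 2 × 77 × 72 = 11088
c = 77² + 72² = 5929 + 5184 = 11113
Verification: 745² + 11088² = 555025 + 122943744 = 123498769 = 11113² ✓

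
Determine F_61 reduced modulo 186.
125

Matrix identity: Q^n = [[F_(n+1), F_n], [F_n, F_(n-1)]] with Q = [[1,1],[1,0]].
n = 61 = 111101₂. Square-and-multiply, entries mod 186:
Q^1 = [[1,1],[1,0]]
Q^3 = (Q^1)²·Q = [[3,2],[2,1]]
Q^7 = (Q^3)²·Q = [[21,13],[13,8]]
Q^15 = (Q^7)²·Q = [[57,52],[52,5]]
Q^30 = (Q^15)² = [[1,62],[62,125]]
Q^61 = (Q^30)²·Q = [[125,125],[125,0]]
F_61 mod 186 = Q^61[0][1] = 125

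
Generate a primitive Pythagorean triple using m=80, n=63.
(2431, 10080, 10369)

Euclid's formula: a = m² - n², b = 2mn, c = m² + n²
m = 80, n = 63
a = 80² - 63² = 6400 - 3969 = 2431
b = 2 × 80 × 63 = 10080
c = 80² + 63² = 6400 + 3969 = 10369
Verification: 2431² + 10080² = 5909761 + 101606400 = 107516161 = 10369² ✓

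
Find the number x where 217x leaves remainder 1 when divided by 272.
89

gcd(217, 272) = 1, so the inverse exists.
Extended Euclidean algorithm on (272, 217):
272 = 1 × 217 + 55  ⟹  55 = (1)·272 + (-1)·217
217 = 3 × 55 + 52  ⟹  52 = (-3)·272 + (4)·217
55 = 1 × 52 + 3  ⟹  3 = (4)·272 + (-5)·217
52 = 17 × 3 + 1  ⟹  1 = (-71)·272 + (89)·217
So (89)·217 ≡ 1 (mod 272), i.e. 217^(-1) ≡ 89 (mod 272).
Check: 217 × 89 = 19313 ≡ 1 (mod 272)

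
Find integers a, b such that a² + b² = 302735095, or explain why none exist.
Not possible

Factorization: 302735095 = 5 × 13 × 167^3
By Fermat: n is sum of two squares iff every prime p ≡ 3 (mod 4) appears to even power.
Prime(s) ≡ 3 (mod 4) with odd exponent: [(167, 3)]
Therefore 302735095 cannot be expressed as a² + b².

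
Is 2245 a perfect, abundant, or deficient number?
deficient

Proper divisors of 2245: sum = 1 + 5 + 449 = 455
Since 455 < 2245, 2245 is deficient.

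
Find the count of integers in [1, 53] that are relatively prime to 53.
52

53 = 53
φ(n) = n × ∏(1 - 1/p) for each prime p dividing n
φ(53) = 53 × (1 - 1/53) = 52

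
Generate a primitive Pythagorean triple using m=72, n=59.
(1703, 8496, 8665)

Euclid's formula: a = m² - n², b = 2mn, c = m² + n²
m = 72, n = 59
a = 72² - 59² = 5184 - 3481 = 1703
b = 2 × 72 × 59 = 8496
c = 72² + 59² = 5184 + 3481 = 8665
Verification: 1703² + 8496² = 2900209 + 72182016 = 75082225 = 8665² ✓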